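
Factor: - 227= - 227^1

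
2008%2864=2008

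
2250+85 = 2335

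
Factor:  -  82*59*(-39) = 188682 = 2^1*3^1*13^1*41^1*59^1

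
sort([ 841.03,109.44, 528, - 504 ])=[ - 504, 109.44,528,841.03 ]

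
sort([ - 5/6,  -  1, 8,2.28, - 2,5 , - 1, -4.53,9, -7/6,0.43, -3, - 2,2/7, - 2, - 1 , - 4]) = [ - 4.53, - 4, -3, - 2, - 2,-2, - 7/6, -1, - 1,  -  1, - 5/6,2/7,  0.43,2.28,5,8, 9]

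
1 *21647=21647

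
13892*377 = 5237284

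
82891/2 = 41445+1/2 = 41445.50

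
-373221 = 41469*( - 9)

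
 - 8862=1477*(  -  6 )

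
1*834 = 834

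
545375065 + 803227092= 1348602157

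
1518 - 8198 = -6680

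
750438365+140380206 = 890818571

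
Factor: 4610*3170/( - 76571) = - 14613700/76571  =  - 2^2*5^2 * 11^( - 1) *317^1*461^1*6961^( - 1 ) 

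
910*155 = 141050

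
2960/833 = 3 + 461/833 = 3.55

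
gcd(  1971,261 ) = 9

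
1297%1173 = 124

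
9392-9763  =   - 371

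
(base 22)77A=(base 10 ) 3552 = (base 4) 313200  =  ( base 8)6740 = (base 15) 10BC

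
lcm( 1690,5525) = 143650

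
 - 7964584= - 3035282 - 4929302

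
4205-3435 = 770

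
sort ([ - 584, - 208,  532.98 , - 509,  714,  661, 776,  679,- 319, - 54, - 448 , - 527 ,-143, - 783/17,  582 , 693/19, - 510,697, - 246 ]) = [ - 584, - 527, - 510, - 509, - 448, - 319, - 246 , - 208, - 143, - 54, - 783/17, 693/19, 532.98,582 , 661, 679,697, 714,776]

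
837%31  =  0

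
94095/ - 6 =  - 15683+1/2 = - 15682.50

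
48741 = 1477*33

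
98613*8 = 788904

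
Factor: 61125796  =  2^2*15281449^1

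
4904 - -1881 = 6785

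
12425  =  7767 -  -4658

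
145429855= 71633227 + 73796628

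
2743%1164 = 415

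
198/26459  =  198/26459 = 0.01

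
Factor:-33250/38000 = -7/8 = - 2^( - 3)*7^1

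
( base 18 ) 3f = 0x45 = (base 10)69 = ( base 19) 3c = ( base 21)36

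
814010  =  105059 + 708951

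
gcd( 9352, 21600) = 8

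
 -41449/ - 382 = 41449/382 = 108.51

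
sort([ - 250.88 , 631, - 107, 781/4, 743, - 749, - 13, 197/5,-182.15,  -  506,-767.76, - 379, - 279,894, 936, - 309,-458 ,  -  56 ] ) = [  -  767.76,-749,  -  506, - 458, - 379 ,-309, - 279,  -  250.88,  -  182.15, - 107, - 56 ,  -  13 , 197/5, 781/4,  631 , 743,894 , 936 ]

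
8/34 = 4/17 = 0.24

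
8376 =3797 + 4579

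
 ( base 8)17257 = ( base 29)99p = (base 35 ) 6EF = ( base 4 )1322233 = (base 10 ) 7855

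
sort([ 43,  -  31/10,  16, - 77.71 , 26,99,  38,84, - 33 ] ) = [-77.71, - 33,-31/10, 16, 26, 38,43,84,99 ]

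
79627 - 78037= 1590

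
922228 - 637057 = 285171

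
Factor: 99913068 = 2^2*3^3*925121^1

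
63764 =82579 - 18815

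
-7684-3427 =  - 11111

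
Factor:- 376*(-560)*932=2^9*5^1 * 7^1*47^1*233^1 = 196241920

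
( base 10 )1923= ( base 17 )6b2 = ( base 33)1p9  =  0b11110000011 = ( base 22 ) 3L9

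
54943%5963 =1276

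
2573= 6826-4253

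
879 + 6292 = 7171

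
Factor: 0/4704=0 = 0^1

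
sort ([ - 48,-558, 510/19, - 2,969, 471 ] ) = [ - 558 , - 48,-2,  510/19,471, 969]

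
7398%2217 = 747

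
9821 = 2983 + 6838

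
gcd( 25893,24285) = 3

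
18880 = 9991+8889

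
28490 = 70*407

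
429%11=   0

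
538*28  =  15064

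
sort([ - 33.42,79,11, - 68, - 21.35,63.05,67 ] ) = [ - 68, - 33.42, - 21.35, 11,63.05, 67,79]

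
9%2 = 1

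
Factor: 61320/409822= 60/401 = 2^2*3^1*5^1*401^(-1)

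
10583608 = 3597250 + 6986358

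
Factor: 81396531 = 3^2*9044059^1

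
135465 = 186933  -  51468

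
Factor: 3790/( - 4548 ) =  - 2^( - 1)*3^ ( -1 ) * 5^1 = - 5/6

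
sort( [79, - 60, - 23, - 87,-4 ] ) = [ - 87, -60,- 23, - 4,  79 ]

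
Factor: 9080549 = 421^1*21569^1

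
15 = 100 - 85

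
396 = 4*99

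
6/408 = 1/68 = 0.01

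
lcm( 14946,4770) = 224190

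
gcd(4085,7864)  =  1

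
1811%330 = 161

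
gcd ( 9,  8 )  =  1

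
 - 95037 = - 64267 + -30770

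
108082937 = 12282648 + 95800289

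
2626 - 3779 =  - 1153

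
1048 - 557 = 491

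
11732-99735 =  - 88003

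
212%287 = 212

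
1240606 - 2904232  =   - 1663626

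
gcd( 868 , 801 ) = 1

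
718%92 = 74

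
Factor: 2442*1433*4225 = 14784905850 = 2^1*3^1*5^2*11^1* 13^2*37^1*1433^1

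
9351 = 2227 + 7124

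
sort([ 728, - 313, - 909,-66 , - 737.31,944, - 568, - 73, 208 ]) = [ - 909, - 737.31, - 568, - 313, - 73 ,-66,208,728,944 ]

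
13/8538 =13/8538 = 0.00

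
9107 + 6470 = 15577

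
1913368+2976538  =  4889906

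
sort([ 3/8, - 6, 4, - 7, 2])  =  [ - 7,-6, 3/8,  2,4 ]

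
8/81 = 8/81 = 0.10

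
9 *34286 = 308574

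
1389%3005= 1389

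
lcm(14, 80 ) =560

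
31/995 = 31/995=0.03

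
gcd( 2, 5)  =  1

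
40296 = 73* 552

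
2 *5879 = 11758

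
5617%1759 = 340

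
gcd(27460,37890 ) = 10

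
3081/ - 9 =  - 1027/3= - 342.33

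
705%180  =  165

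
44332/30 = 1477 + 11/15 = 1477.73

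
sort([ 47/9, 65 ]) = [47/9,65 ]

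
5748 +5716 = 11464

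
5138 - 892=4246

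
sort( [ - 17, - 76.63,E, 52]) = [ - 76.63, -17, E, 52 ]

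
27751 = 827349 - 799598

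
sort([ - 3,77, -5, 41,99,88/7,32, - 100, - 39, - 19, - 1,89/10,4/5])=[ - 100 , -39,-19, - 5, - 3,  -  1,4/5 , 89/10,88/7,32,  41,77,99]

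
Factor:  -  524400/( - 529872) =5^2*7^( -1)*23^1*83^( - 1 ) = 575/581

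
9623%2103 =1211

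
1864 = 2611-747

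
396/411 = 132/137  =  0.96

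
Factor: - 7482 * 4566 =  - 2^2 * 3^2*29^1*43^1*761^1 = -34162812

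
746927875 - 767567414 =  - 20639539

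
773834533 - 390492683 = 383341850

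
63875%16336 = 14867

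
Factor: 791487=3^2*87943^1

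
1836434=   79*23246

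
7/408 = 7/408 =0.02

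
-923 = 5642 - 6565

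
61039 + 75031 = 136070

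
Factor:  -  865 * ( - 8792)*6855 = 52132823400 = 2^3*3^1*5^2*7^1*157^1 *173^1 * 457^1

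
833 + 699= 1532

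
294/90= 3 + 4/15  =  3.27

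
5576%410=246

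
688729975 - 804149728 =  - 115419753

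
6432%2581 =1270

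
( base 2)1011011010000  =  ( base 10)5840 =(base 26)8gg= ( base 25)98F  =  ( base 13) 2873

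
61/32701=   61/32701 = 0.00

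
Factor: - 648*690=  - 2^4*3^5 *5^1*23^1=- 447120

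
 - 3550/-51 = 69+31/51  =  69.61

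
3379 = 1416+1963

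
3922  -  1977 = 1945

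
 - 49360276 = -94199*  524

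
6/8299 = 6/8299 = 0.00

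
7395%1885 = 1740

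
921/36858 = 307/12286 = 0.02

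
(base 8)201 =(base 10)129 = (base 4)2001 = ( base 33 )3U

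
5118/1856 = 2 + 703/928 = 2.76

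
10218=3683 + 6535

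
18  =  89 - 71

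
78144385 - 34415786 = 43728599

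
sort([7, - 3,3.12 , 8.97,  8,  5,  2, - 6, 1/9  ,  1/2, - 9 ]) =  [ - 9 , - 6,-3, 1/9, 1/2,  2,3.12, 5,7,8,  8.97] 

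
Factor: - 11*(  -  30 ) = 330 = 2^1 * 3^1*5^1* 11^1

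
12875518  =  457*28174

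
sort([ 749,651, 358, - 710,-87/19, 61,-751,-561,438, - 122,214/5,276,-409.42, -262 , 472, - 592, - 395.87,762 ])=[ - 751, -710, - 592,- 561,-409.42, - 395.87, - 262 ,-122,-87/19,214/5,  61,276, 358,438, 472, 651,749,762] 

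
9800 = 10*980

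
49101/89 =49101/89 = 551.70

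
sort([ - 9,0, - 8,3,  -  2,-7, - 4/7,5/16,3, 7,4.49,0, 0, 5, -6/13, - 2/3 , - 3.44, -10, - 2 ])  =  [ - 10, - 9, - 8,-7 , - 3.44,- 2,-2, - 2/3, - 4/7, - 6/13,0,0,0,5/16,3, 3, 4.49,5, 7]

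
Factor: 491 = 491^1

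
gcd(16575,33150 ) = 16575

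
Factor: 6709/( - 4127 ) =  - 4127^ ( -1 )*6709^1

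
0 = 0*731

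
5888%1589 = 1121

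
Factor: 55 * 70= 3850  =  2^1*5^2*7^1* 11^1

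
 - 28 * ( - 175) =4900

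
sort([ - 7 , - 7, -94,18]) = [ - 94,  -  7, - 7,  18]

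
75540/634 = 37770/317 = 119.15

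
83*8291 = 688153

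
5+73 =78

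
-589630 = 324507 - 914137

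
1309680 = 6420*204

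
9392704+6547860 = 15940564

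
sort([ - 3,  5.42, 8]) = [ - 3,5.42,8] 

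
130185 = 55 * 2367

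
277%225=52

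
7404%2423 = 135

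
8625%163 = 149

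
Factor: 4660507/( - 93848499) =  - 3^ (  -  2)*4660507^1 * 10427611^( - 1 )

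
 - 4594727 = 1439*( - 3193 ) 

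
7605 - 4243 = 3362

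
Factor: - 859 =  - 859^1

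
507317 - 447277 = 60040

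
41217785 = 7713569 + 33504216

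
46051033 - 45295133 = 755900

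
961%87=4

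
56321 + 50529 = 106850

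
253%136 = 117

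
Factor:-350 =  - 2^1*5^2*7^1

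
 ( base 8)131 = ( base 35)2j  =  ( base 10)89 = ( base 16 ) 59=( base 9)108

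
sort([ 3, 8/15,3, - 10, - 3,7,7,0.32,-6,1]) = [ - 10 , - 6,- 3,0.32,8/15,1, 3, 3, 7, 7 ] 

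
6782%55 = 17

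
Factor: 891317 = 7^1 * 127331^1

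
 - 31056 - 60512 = -91568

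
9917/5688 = 9917/5688 = 1.74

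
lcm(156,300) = 3900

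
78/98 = 39/49 = 0.80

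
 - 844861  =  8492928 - 9337789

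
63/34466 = 63/34466 = 0.00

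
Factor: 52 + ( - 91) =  - 39 = - 3^1 * 13^1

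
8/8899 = 8/8899 = 0.00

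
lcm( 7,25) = 175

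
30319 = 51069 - 20750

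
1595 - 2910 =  - 1315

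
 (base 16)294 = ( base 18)20c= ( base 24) 13c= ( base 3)220110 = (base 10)660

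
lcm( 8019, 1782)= 16038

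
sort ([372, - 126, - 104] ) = [ - 126,  -  104,372]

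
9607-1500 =8107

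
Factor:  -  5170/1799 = -2^1*5^1*7^( - 1 ) * 11^1*47^1*257^(  -  1)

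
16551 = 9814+6737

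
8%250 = 8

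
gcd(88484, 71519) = 1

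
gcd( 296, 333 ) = 37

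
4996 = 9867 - 4871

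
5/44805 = 1/8961 = 0.00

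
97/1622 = 97/1622 = 0.06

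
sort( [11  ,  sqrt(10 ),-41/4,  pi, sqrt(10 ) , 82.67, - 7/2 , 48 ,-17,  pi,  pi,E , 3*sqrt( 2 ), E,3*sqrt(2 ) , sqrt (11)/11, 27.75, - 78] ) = [ - 78, - 17, - 41/4, - 7/2,  sqrt( 11)/11 , E,E , pi,pi,pi,sqrt (10 ), sqrt( 10 ),3*sqrt ( 2 ), 3*sqrt ( 2),11, 27.75,48,82.67]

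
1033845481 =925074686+108770795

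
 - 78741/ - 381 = 206 + 85/127 = 206.67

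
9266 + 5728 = 14994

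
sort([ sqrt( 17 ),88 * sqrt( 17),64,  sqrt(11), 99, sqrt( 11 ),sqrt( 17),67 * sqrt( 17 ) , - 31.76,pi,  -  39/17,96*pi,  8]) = [ - 31.76, - 39/17, pi, sqrt(11) , sqrt( 11), sqrt ( 17), sqrt( 17 ),8 , 64,99,67* sqrt( 17),96*pi, 88*sqrt( 17)]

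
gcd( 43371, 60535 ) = 1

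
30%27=3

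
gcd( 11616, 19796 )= 4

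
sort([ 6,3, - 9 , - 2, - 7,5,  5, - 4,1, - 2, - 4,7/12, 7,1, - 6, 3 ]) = [ - 9,  -  7, - 6, - 4,-4, - 2, - 2, 7/12,1,  1, 3,3, 5,5,6, 7]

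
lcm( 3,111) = 111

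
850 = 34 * 25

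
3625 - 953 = 2672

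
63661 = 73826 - 10165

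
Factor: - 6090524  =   - 2^2*11^1*149^1*929^1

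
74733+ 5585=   80318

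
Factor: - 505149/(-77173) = 3^1* 23^1*229^( - 1 )*337^( - 1)*7321^1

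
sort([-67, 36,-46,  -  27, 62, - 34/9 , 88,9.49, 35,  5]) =[ -67, - 46,-27, -34/9,5,9.49,35, 36,62 , 88 ] 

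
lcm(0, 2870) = 0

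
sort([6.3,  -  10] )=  [ - 10 , 6.3]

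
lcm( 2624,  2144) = 175808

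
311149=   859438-548289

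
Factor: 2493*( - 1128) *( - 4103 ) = 2^3*3^3*11^1*47^1*277^1*373^1 = 11538062712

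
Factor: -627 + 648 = 21  =  3^1*7^1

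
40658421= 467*87063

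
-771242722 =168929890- 940172612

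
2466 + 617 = 3083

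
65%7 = 2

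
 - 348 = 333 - 681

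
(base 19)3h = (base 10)74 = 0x4A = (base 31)2C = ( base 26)2M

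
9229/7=9229/7 = 1318.43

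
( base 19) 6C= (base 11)105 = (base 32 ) 3u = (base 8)176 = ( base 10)126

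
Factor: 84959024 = 2^4*139^1*38201^1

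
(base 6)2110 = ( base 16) 1da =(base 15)219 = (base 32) EQ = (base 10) 474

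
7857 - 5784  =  2073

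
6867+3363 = 10230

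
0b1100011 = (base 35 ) 2t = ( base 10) 99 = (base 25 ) 3O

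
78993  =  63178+15815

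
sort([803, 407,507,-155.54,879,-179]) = [ - 179,-155.54,407,507,803,879] 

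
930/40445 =186/8089 = 0.02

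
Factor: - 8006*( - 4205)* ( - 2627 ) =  - 2^1*5^1 * 29^2*37^1*71^1*4003^1 = - 88438559210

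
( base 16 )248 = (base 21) 16h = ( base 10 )584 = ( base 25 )N9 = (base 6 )2412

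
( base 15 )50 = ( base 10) 75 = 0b1001011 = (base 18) 43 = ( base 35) 25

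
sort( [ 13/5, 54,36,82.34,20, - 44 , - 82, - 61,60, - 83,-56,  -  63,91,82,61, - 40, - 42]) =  [ - 83, - 82, - 63, - 61, - 56,  -  44, - 42 , - 40,13/5, 20, 36,54 , 60, 61,82 , 82.34,91]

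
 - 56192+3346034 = 3289842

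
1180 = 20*59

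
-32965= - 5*6593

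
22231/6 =22231/6 = 3705.17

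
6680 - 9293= -2613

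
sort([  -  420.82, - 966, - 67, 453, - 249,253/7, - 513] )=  [ - 966, - 513, - 420.82, - 249, - 67, 253/7,453 ]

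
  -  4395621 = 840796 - 5236417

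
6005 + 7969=13974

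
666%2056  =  666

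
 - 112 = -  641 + 529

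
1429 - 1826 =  - 397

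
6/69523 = 6/69523 = 0.00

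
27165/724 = 37 + 377/724 = 37.52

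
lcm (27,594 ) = 594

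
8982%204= 6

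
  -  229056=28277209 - 28506265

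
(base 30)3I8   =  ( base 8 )6260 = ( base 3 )11110022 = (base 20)828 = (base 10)3248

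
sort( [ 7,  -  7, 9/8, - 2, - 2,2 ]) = [ - 7, - 2, - 2, 9/8, 2, 7 ]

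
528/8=66=66.00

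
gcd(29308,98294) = 34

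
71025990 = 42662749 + 28363241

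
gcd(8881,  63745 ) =1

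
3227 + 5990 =9217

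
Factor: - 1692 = -2^2*3^2 * 47^1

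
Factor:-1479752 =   -  2^3*184969^1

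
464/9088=29/568 = 0.05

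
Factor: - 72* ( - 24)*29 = 50112 = 2^6*3^3 *29^1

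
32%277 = 32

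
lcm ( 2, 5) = 10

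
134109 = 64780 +69329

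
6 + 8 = 14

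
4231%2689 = 1542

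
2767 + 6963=9730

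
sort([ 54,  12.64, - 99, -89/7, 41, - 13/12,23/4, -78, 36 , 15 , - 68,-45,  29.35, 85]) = [-99,-78, - 68,- 45, - 89/7,-13/12,23/4, 12.64,15, 29.35,36, 41,54, 85 ]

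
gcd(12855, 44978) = 1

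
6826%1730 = 1636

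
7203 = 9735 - 2532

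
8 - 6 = 2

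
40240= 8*5030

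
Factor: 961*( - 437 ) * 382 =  - 160423574 = - 2^1*19^1*23^1*31^2 * 191^1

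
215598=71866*3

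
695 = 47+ 648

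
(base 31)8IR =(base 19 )13h8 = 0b10000001010001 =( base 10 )8273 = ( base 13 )39c5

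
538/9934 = 269/4967 = 0.05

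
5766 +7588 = 13354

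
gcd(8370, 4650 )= 930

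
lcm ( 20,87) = 1740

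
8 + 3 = 11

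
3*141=423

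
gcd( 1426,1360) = 2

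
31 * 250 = 7750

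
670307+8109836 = 8780143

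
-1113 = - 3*371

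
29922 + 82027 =111949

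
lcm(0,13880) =0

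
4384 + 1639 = 6023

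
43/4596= 43/4596 = 0.01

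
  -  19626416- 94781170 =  - 114407586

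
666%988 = 666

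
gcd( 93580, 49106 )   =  2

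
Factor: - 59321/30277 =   -  433/221 = -  13^(- 1)*17^( - 1)*433^1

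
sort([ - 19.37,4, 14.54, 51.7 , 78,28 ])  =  [  -  19.37,4,14.54, 28, 51.7, 78]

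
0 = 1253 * 0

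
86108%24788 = 11744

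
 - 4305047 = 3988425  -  8293472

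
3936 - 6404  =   - 2468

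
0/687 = 0=0.00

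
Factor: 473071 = 467^1*1013^1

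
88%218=88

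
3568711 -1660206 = 1908505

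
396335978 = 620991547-224655569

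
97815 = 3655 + 94160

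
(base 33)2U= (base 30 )36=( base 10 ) 96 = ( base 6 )240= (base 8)140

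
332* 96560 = 32057920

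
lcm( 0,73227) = 0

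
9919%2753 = 1660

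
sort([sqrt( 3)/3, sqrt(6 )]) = [ sqrt( 3)/3 , sqrt(6)]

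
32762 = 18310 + 14452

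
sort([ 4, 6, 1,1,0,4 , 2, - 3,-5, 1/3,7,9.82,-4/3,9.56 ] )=[ - 5,-3, -4/3 , 0,1/3,1 , 1,  2, 4, 4,6,7,9.56,9.82] 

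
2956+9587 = 12543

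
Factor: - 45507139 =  - 47^1*968237^1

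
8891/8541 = 8891/8541 = 1.04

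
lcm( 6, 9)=18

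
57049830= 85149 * 670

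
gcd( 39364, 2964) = 52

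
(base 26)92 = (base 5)1421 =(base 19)C8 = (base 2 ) 11101100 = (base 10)236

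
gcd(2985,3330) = 15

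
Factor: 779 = 19^1*41^1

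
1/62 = 1/62   =  0.02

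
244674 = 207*1182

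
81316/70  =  40658/35 = 1161.66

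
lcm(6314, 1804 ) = 12628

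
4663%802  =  653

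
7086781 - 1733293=5353488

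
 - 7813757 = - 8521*917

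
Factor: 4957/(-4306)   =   - 2^ ( - 1)*2153^( - 1 )*4957^1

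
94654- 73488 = 21166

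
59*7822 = 461498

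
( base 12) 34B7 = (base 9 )8074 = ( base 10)5899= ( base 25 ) 9ao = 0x170b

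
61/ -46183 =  - 61/46183=- 0.00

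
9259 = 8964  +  295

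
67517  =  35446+32071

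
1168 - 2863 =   -  1695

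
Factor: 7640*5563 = 2^3*5^1*191^1 * 5563^1 = 42501320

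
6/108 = 1/18 = 0.06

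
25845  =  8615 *3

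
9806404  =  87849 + 9718555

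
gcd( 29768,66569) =1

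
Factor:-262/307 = -2^1*131^1*307^( - 1)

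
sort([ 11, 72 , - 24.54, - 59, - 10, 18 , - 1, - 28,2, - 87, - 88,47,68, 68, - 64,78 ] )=[ - 88, - 87,  -  64, - 59, - 28, - 24.54, - 10,  -  1, 2, 11,18,47,68, 68, 72,78]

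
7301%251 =22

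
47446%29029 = 18417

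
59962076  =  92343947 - 32381871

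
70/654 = 35/327=0.11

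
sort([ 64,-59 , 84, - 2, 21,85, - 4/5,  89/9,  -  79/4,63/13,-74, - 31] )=[-74 ,-59, - 31, - 79/4,-2,-4/5,63/13,89/9,21,64,  84,  85]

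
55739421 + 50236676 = 105976097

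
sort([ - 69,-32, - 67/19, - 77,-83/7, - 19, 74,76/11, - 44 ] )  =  [ - 77, - 69,  -  44,-32, - 19,  -  83/7, - 67/19, 76/11,  74]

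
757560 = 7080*107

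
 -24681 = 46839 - 71520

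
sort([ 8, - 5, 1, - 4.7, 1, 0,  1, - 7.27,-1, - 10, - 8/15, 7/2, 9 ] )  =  [ - 10, - 7.27, - 5, - 4.7 ,-1, - 8/15, 0, 1, 1, 1, 7/2, 8,9]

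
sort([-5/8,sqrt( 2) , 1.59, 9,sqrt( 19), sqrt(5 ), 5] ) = [ - 5/8, sqrt(2 ) , 1.59, sqrt( 5),sqrt( 19),5, 9 ] 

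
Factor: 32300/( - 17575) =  - 2^2 *17^1* 37^(-1 )  =  - 68/37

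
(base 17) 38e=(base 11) 845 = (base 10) 1017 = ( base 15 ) 47C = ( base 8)1771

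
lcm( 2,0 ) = 0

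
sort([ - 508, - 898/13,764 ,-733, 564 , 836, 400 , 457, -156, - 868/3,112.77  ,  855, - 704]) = [ - 733, - 704, - 508, - 868/3, - 156,-898/13 , 112.77, 400, 457,564 , 764,  836 , 855]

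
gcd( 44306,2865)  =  1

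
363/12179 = 363/12179 = 0.03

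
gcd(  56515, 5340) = 445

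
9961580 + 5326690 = 15288270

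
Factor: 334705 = 5^1*7^1*73^1 * 131^1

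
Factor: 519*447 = 231993 = 3^2*149^1*173^1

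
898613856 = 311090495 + 587523361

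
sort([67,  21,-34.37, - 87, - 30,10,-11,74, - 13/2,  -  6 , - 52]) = [ -87, - 52,  -  34.37, - 30,-11, - 13/2,- 6,10,21, 67 , 74 ] 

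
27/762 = 9/254 = 0.04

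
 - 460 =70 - 530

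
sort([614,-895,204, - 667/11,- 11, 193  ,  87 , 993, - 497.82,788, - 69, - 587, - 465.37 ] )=[  -  895, - 587, -497.82, - 465.37,-69,  -  667/11, - 11, 87,193, 204,614 , 788,993 ] 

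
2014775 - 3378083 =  - 1363308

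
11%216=11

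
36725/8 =36725/8 = 4590.62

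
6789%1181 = 884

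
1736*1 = 1736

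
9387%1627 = 1252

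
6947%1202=937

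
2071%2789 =2071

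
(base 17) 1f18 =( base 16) 2439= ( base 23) hc4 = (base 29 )B0M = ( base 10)9273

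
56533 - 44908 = 11625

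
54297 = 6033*9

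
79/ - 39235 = -1  +  39156/39235 = - 0.00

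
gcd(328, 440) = 8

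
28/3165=28/3165 = 0.01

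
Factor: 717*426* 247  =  75444174 = 2^1*3^2*13^1*19^1*71^1*239^1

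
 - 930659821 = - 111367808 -819292013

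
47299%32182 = 15117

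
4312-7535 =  - 3223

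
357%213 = 144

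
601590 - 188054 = 413536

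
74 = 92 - 18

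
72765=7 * 10395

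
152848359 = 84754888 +68093471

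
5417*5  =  27085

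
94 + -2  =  92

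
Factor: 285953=285953^1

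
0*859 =0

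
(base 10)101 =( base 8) 145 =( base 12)85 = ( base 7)203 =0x65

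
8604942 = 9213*934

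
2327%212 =207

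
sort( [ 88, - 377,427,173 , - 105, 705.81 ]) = [  -  377, - 105, 88, 173,427,705.81]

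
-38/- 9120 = 1/240 = 0.00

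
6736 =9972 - 3236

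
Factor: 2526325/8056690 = 505265/1611338 = 2^ (  -  1)*5^1*139^1*239^( - 1 )*727^1*3371^( - 1 ) 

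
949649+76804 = 1026453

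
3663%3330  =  333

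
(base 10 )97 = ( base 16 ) 61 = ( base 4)1201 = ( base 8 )141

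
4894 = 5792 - 898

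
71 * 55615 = 3948665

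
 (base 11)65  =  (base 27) 2h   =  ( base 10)71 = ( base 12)5B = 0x47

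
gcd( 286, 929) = 1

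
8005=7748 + 257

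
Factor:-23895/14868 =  - 2^(-2)*3^2*5^1*7^(-1 )  =  -45/28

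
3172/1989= 244/153 = 1.59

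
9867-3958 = 5909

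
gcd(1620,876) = 12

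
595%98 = 7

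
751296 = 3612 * 208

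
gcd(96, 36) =12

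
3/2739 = 1/913=0.00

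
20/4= 5 = 5.00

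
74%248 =74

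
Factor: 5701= 5701^1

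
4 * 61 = 244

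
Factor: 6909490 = 2^1*5^1*7^2*59^1*239^1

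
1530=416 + 1114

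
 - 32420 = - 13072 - 19348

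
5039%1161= 395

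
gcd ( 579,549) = 3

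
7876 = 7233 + 643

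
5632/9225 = 5632/9225 = 0.61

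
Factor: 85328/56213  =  2^4*67^(-1)*839^( - 1 )*5333^1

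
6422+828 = 7250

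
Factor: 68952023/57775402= 2^(  -  1) * 7^1*23^(  -  1 )*43^( - 1)*347^1*28387^1*29209^( - 1 ) 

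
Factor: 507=3^1 * 13^2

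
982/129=7 + 79/129=7.61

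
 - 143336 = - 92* 1558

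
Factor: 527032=2^3*11^1 * 53^1*113^1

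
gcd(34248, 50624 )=8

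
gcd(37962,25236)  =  18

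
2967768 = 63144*47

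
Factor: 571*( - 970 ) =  - 553870   =  - 2^1*5^1*97^1*571^1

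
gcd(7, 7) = 7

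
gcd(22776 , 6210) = 6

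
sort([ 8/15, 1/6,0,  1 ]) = [ 0, 1/6,8/15, 1 ] 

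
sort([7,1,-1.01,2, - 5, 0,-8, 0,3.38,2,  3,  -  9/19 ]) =[ - 8, - 5, - 1.01,-9/19,0,0,1,2,2, 3,3.38,7]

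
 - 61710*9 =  - 555390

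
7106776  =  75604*94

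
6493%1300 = 1293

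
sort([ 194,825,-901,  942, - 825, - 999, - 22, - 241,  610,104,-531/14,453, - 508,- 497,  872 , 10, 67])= [ - 999, -901 , - 825,  -  508,  -  497, - 241, - 531/14, - 22, 10 , 67, 104,194,  453,610,825, 872,942]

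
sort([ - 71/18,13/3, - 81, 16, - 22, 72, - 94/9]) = [ - 81, - 22, - 94/9, - 71/18, 13/3,16 , 72 ]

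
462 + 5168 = 5630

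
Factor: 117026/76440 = 2^( - 2)* 3^( - 1)*5^(-1)*7^( - 1) * 643^1 = 643/420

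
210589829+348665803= 559255632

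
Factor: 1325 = 5^2*53^1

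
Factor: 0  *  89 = 0^1 =0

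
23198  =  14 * 1657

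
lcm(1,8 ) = 8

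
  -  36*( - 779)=28044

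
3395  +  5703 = 9098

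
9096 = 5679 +3417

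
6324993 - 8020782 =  - 1695789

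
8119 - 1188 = 6931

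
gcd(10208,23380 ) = 4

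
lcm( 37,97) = 3589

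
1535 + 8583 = 10118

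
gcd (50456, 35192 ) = 424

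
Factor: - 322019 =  - 61^1*5279^1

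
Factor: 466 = 2^1*  233^1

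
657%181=114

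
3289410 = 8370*393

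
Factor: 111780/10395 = 828/77 = 2^2*3^2*7^(  -  1) * 11^( - 1 )* 23^1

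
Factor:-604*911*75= - 2^2 * 3^1*5^2*151^1*911^1 = -41268300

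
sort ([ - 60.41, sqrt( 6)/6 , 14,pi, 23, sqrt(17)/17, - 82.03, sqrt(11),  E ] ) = [-82.03, - 60.41, sqrt( 17)/17,sqrt (6)/6, E, pi, sqrt(11),  14, 23 ]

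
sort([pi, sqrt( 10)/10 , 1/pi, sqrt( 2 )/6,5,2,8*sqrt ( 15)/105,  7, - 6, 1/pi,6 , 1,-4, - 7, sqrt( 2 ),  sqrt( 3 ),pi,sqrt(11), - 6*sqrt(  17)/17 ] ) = [ - 7 , - 6, - 4, - 6*sqrt(17 )/17,sqrt( 2 ) /6, 8*sqrt( 15)/105, sqrt(10 ) /10,1/pi, 1/pi, 1,sqrt(2),sqrt(3),2,pi,pi,sqrt(11 ),5,6,7]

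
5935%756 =643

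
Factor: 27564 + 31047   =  3^1*7^1*2791^1= 58611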